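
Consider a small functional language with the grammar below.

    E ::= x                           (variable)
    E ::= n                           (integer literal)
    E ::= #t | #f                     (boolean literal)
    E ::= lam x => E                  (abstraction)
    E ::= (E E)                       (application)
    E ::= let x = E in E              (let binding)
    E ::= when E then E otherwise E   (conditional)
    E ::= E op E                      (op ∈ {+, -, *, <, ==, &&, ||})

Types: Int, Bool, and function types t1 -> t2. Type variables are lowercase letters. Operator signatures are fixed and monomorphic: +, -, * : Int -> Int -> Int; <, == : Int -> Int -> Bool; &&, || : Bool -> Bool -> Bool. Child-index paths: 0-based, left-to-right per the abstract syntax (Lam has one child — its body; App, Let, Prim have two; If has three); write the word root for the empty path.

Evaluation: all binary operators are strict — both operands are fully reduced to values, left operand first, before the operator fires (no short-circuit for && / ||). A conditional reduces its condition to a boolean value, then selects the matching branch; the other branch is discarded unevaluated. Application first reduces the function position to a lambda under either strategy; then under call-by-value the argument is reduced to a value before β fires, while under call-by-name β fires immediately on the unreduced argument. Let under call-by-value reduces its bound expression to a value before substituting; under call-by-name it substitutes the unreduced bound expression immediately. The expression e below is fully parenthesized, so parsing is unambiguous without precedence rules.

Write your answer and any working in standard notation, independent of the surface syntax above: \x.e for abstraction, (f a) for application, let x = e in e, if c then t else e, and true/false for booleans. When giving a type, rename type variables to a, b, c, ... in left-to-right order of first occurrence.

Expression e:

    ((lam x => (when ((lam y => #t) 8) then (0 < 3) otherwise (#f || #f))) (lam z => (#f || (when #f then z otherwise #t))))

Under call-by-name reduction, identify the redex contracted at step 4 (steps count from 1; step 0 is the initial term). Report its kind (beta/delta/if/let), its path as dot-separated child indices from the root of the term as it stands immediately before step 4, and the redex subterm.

Working:
step 0: ((\x.(if ((\y.true) 8) then (0 < 3) else (false || false))) (\z.(false || (if false then z else true))))
step 1: [beta@root] (if ((\y.true) 8) then (0 < 3) else (false || false))
step 2: [beta@0] (if true then (0 < 3) else (false || false))
step 3: [if@root] (0 < 3)
step 4: [delta@root] true

Answer: delta at root : (0 < 3)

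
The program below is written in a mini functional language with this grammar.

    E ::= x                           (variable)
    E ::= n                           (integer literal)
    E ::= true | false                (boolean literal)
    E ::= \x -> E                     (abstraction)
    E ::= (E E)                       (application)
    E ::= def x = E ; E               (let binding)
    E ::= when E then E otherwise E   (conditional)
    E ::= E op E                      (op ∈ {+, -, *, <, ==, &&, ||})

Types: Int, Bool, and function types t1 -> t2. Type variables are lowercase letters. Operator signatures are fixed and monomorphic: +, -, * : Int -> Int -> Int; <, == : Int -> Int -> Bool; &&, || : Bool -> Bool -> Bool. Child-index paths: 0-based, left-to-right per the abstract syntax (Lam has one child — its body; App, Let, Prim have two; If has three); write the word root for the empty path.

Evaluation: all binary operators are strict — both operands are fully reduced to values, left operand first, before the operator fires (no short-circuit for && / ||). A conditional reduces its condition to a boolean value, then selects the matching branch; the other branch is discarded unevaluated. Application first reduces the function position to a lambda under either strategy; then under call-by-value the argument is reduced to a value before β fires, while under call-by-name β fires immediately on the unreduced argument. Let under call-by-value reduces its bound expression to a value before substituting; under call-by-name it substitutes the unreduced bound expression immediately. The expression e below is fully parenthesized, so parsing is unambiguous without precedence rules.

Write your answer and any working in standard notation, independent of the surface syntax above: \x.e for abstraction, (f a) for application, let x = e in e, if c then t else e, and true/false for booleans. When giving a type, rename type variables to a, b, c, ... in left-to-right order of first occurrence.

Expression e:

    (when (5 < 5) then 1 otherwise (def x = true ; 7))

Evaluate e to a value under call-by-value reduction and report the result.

Answer: 7

Derivation:
step 0: (if (5 < 5) then 1 else (let x = true in 7))
step 1: [delta@0] (if false then 1 else (let x = true in 7))
step 2: [if@root] (let x = true in 7)
step 3: [let@root] 7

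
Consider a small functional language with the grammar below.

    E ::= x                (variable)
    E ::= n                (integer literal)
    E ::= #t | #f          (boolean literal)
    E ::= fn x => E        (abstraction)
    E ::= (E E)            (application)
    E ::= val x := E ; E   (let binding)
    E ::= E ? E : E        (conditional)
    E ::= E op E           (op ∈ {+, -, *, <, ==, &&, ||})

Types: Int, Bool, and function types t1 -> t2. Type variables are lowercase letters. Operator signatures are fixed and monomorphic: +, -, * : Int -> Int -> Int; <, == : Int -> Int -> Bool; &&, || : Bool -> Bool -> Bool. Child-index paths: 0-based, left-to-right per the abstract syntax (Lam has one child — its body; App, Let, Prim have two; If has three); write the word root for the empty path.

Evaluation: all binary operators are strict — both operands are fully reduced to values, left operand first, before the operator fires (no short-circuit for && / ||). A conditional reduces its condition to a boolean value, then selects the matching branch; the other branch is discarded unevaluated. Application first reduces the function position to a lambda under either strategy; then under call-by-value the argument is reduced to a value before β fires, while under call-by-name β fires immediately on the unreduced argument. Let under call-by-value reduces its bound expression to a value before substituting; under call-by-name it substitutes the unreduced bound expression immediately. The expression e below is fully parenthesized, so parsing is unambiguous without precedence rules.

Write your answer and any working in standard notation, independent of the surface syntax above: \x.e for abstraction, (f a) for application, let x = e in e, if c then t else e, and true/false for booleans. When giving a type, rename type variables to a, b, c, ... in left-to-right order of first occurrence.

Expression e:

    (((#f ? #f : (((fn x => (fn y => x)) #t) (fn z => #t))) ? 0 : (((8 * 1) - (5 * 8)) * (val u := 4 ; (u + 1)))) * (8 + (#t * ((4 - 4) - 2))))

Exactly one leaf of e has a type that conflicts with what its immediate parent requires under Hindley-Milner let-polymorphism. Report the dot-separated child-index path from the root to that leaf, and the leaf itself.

Answer: 1.1.0 : true

Working:
  unify Bool ~ Bool
x : a
\y._ : b -> a
\x._ : a -> b -> a
  unify a -> b -> a ~ Bool -> c
  unify a ~ Bool
  unify b -> Bool ~ c
_ _ : b -> Bool
\z._ : d -> Bool
  unify b -> Bool ~ (d -> Bool) -> e
  unify b ~ d -> Bool
  unify Bool ~ e
_ _ : Bool
  unify Bool ~ Bool
  unify Bool ~ Bool
  unify Int ~ Int
  unify Int ~ Int
  unify Int ~ Int
  unify Int ~ Int
  unify Int ~ Int
  unify Int ~ Int
  unify Int ~ Int
let u : Int
u : Int
  unify Int ~ Int
  unify Int ~ Int
  unify Int ~ Int
  unify Int ~ Int
  unify Int ~ Int
  unify Int ~ Int
  unify Bool ~ Int
  FAIL: mismatch Bool ~ Int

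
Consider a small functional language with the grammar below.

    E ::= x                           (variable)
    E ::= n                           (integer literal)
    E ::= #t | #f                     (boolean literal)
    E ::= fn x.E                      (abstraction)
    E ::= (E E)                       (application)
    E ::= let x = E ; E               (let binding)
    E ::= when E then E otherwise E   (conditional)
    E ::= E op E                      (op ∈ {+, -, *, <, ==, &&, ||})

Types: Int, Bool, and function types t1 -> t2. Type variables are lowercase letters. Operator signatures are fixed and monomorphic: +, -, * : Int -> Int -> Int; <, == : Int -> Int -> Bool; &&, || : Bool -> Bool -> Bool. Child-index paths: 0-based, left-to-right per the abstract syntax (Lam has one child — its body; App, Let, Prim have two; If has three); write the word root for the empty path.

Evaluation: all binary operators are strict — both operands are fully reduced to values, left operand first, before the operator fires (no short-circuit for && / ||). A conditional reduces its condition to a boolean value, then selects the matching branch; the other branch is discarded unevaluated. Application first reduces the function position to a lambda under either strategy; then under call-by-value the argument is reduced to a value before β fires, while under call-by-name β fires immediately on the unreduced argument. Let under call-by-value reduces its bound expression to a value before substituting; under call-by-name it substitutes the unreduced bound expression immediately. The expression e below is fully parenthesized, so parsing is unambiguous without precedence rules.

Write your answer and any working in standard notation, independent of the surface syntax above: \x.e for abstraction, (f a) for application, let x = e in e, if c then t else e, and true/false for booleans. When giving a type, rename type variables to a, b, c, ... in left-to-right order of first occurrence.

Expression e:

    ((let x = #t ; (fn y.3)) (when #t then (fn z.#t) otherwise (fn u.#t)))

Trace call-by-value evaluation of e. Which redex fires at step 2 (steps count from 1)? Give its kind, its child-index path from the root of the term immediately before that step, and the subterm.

Working:
step 0: ((let x = true in (\y.3)) (if true then (\z.true) else (\u.true)))
step 1: [let@0] ((\y.3) (if true then (\z.true) else (\u.true)))
step 2: [if@1] ((\y.3) (\z.true))

Answer: if at 1 : (if true then (\z.true) else (\u.true))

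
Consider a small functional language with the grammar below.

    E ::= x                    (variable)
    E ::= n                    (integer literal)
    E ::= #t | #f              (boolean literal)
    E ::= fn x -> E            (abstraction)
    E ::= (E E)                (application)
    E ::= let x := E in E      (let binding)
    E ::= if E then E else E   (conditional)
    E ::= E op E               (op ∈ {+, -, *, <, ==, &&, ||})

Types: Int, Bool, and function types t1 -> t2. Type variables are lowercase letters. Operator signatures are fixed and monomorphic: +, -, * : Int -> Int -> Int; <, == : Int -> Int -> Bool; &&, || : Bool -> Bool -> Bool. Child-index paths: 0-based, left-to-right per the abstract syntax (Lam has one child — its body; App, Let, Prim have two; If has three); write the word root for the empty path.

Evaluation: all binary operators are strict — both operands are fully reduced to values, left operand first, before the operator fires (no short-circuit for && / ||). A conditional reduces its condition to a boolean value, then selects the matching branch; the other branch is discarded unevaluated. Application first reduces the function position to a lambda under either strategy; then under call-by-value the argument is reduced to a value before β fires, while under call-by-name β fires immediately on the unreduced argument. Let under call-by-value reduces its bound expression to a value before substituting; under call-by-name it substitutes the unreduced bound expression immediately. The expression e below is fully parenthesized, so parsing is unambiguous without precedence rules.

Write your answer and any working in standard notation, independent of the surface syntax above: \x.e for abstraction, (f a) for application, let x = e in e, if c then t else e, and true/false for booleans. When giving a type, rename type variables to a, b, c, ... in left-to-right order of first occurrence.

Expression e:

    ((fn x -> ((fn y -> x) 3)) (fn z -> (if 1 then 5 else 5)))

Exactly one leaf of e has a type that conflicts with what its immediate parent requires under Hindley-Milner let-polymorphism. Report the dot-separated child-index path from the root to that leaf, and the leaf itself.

Derivation:
x : a
\y._ : b -> a
  unify b -> a ~ Int -> c
  unify b ~ Int
  unify a ~ c
_ _ : c
\x._ : c -> c
  unify Int ~ Bool
  FAIL: mismatch Int ~ Bool

Answer: 1.0.0 : 1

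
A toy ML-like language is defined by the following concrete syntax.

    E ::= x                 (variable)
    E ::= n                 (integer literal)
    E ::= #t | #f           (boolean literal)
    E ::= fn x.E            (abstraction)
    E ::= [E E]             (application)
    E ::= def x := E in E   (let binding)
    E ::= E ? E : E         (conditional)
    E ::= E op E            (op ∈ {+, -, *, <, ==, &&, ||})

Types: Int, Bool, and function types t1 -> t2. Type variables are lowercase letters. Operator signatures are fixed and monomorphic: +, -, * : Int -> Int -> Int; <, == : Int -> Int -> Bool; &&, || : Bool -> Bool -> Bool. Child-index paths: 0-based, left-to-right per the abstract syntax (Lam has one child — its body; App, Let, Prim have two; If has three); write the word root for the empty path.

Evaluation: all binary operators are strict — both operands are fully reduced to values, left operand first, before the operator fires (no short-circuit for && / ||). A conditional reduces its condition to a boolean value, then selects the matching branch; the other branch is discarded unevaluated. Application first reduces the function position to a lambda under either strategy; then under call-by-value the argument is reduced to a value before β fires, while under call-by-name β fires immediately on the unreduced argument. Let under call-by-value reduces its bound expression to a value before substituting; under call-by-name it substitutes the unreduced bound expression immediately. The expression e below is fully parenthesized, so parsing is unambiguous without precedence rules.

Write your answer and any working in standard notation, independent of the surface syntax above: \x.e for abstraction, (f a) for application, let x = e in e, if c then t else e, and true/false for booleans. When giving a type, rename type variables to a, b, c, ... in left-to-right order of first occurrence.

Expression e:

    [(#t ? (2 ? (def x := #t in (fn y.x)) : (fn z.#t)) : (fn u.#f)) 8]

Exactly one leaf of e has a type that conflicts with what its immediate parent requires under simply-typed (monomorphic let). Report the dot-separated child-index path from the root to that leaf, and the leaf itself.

Trace:
  unify Bool ~ Bool
  unify Int ~ Bool
  FAIL: mismatch Int ~ Bool

Answer: 0.1.0 : 2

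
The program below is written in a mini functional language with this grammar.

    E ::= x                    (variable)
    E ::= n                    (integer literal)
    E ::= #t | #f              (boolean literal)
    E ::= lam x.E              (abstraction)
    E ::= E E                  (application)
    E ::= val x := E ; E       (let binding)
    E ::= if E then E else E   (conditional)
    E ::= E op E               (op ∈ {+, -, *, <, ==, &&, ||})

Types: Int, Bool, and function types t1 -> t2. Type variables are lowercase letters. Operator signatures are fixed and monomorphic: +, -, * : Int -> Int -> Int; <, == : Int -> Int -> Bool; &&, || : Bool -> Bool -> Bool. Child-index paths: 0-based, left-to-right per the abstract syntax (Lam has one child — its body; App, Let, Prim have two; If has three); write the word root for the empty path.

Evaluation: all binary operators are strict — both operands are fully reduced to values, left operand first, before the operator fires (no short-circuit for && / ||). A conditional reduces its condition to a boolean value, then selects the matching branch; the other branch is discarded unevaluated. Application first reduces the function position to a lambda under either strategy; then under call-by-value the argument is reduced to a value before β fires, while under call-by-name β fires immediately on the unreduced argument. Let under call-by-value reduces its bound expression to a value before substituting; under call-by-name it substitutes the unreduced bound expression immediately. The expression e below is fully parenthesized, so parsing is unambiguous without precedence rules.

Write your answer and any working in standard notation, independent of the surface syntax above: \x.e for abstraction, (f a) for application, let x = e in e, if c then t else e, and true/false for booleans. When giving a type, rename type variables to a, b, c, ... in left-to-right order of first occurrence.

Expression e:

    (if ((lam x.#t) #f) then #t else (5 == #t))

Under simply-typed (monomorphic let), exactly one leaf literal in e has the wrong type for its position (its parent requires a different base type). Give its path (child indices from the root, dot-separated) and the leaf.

Working:
\x._ : a -> Bool
  unify a -> Bool ~ Bool -> b
  unify a ~ Bool
  unify Bool ~ b
_ _ : Bool
  unify Bool ~ Bool
  unify Int ~ Int
  unify Bool ~ Int
  FAIL: mismatch Bool ~ Int

Answer: 2.1 : true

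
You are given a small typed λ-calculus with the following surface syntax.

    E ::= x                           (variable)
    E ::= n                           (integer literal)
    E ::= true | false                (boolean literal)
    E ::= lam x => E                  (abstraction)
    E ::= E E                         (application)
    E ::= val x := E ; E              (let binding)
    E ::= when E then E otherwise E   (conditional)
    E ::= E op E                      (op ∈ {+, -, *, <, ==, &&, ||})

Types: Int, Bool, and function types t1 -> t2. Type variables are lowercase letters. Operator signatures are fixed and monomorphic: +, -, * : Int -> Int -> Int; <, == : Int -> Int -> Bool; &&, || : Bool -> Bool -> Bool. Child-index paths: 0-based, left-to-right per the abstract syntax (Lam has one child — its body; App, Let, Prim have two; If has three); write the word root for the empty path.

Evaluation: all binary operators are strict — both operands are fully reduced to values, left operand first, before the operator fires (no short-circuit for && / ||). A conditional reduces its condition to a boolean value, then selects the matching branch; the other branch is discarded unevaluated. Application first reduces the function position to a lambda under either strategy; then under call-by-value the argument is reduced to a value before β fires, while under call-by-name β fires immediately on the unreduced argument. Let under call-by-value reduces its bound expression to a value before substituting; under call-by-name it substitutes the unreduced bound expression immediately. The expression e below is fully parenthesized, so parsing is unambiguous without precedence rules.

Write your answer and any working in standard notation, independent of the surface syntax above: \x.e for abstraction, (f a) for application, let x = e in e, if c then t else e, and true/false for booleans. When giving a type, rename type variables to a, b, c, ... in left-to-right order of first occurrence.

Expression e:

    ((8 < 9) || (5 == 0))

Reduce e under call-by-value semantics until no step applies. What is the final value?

Answer: true

Trace:
step 0: ((8 < 9) || (5 == 0))
step 1: [delta@0] (true || (5 == 0))
step 2: [delta@1] (true || false)
step 3: [delta@root] true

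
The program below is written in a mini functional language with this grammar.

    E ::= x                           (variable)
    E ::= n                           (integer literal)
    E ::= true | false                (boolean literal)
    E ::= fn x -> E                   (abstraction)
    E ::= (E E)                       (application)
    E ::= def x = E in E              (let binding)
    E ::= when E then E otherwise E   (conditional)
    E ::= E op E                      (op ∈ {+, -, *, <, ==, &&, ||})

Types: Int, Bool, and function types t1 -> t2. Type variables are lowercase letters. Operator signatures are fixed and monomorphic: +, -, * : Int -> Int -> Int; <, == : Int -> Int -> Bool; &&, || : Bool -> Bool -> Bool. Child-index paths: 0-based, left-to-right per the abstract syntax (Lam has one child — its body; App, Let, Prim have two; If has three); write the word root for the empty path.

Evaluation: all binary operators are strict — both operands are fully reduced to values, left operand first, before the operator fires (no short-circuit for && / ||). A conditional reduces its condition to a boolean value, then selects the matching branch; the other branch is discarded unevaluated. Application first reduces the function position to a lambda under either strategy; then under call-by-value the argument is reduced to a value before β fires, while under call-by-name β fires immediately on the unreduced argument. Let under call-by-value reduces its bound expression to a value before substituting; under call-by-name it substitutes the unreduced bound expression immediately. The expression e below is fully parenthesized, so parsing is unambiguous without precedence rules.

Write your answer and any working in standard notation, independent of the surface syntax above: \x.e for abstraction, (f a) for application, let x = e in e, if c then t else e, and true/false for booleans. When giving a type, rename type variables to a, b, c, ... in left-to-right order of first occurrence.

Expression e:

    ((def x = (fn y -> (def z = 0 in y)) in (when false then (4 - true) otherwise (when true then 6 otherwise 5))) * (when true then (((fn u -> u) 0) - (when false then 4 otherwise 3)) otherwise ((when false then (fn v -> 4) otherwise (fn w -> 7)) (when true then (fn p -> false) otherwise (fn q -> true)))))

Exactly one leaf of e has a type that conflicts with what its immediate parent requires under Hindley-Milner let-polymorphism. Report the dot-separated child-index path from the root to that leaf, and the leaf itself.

Trace:
let z : Int
y : a
\y._ : a -> a
let x : forall. a -> a
  unify Bool ~ Bool
  unify Int ~ Int
  unify Bool ~ Int
  FAIL: mismatch Bool ~ Int

Answer: 0.1.1.1 : true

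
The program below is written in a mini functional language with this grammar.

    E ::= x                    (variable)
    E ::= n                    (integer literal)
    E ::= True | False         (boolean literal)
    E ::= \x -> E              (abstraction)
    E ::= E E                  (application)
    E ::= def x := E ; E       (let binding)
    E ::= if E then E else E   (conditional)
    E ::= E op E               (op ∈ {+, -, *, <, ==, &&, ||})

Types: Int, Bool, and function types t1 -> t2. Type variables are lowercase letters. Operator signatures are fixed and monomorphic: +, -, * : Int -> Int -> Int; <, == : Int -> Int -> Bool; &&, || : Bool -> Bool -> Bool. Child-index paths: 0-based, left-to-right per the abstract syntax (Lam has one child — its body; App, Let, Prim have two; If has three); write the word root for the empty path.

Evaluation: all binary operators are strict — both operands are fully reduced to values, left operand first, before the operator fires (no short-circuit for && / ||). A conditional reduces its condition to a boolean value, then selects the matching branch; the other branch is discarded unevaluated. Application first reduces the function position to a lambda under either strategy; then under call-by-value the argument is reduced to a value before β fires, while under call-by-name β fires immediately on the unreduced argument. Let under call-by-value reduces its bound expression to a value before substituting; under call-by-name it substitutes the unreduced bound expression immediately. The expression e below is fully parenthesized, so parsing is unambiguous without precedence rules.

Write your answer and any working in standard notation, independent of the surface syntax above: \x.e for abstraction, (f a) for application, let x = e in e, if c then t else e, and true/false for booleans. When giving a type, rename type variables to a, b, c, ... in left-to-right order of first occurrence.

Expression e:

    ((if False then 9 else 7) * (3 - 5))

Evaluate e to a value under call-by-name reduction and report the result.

Answer: -14

Working:
step 0: ((if false then 9 else 7) * (3 - 5))
step 1: [if@0] (7 * (3 - 5))
step 2: [delta@1] (7 * -2)
step 3: [delta@root] -14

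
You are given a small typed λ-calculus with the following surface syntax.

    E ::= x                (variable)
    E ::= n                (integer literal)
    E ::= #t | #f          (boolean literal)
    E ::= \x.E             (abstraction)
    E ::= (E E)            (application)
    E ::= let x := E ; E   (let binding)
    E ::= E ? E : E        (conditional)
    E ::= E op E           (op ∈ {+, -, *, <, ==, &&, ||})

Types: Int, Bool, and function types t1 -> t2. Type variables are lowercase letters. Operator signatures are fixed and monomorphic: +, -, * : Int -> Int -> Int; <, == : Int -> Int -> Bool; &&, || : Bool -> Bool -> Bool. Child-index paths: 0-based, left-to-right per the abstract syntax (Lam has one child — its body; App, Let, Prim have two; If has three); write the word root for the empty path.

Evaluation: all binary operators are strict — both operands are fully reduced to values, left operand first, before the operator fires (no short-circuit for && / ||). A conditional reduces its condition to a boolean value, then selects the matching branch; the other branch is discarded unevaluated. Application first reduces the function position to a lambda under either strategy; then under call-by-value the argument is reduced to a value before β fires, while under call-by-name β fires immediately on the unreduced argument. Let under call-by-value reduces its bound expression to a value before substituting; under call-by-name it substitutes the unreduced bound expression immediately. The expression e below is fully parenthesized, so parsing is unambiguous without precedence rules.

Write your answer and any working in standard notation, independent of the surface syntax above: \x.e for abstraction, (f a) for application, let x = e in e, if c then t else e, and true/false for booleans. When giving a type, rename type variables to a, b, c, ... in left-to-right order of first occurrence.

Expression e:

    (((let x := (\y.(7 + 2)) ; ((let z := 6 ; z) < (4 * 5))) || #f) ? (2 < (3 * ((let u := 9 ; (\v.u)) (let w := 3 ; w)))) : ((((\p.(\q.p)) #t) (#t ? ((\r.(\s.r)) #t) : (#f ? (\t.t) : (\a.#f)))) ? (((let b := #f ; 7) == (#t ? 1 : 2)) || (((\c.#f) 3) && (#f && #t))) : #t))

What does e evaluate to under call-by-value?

Answer: true

Trace:
step 0: (if ((let x = (\y.(7 + 2)) in ((let z = 6 in z) < (4 * 5))) || false) then (2 < (3 * ((let u = 9 in (\v.u)) (let w = 3 in w)))) else (if (((\p.(\q.p)) true) (if true then ((\r.(\s.r)) true) else (if false then (\t.t) else (\a.false)))) then (((let b = false in 7) == (if true then 1 else 2)) || (((\c.false) 3) && (false && true))) else true))
step 1: [let@0.0] (if (((let z = 6 in z) < (4 * 5)) || false) then (2 < (3 * ((let u = 9 in (\v.u)) (let w = 3 in w)))) else (if (((\p.(\q.p)) true) (if true then ((\r.(\s.r)) true) else (if false then (\t.t) else (\a.false)))) then (((let b = false in 7) == (if true then 1 else 2)) || (((\c.false) 3) && (false && true))) else true))
step 2: [let@0.0.0] (if ((6 < (4 * 5)) || false) then (2 < (3 * ((let u = 9 in (\v.u)) (let w = 3 in w)))) else (if (((\p.(\q.p)) true) (if true then ((\r.(\s.r)) true) else (if false then (\t.t) else (\a.false)))) then (((let b = false in 7) == (if true then 1 else 2)) || (((\c.false) 3) && (false && true))) else true))
step 3: [delta@0.0.1] (if ((6 < 20) || false) then (2 < (3 * ((let u = 9 in (\v.u)) (let w = 3 in w)))) else (if (((\p.(\q.p)) true) (if true then ((\r.(\s.r)) true) else (if false then (\t.t) else (\a.false)))) then (((let b = false in 7) == (if true then 1 else 2)) || (((\c.false) 3) && (false && true))) else true))
step 4: [delta@0.0] (if (true || false) then (2 < (3 * ((let u = 9 in (\v.u)) (let w = 3 in w)))) else (if (((\p.(\q.p)) true) (if true then ((\r.(\s.r)) true) else (if false then (\t.t) else (\a.false)))) then (((let b = false in 7) == (if true then 1 else 2)) || (((\c.false) 3) && (false && true))) else true))
step 5: [delta@0] (if true then (2 < (3 * ((let u = 9 in (\v.u)) (let w = 3 in w)))) else (if (((\p.(\q.p)) true) (if true then ((\r.(\s.r)) true) else (if false then (\t.t) else (\a.false)))) then (((let b = false in 7) == (if true then 1 else 2)) || (((\c.false) 3) && (false && true))) else true))
step 6: [if@root] (2 < (3 * ((let u = 9 in (\v.u)) (let w = 3 in w))))
step 7: [let@1.1.0] (2 < (3 * ((\v.9) (let w = 3 in w))))
step 8: [let@1.1.1] (2 < (3 * ((\v.9) 3)))
step 9: [beta@1.1] (2 < (3 * 9))
step 10: [delta@1] (2 < 27)
step 11: [delta@root] true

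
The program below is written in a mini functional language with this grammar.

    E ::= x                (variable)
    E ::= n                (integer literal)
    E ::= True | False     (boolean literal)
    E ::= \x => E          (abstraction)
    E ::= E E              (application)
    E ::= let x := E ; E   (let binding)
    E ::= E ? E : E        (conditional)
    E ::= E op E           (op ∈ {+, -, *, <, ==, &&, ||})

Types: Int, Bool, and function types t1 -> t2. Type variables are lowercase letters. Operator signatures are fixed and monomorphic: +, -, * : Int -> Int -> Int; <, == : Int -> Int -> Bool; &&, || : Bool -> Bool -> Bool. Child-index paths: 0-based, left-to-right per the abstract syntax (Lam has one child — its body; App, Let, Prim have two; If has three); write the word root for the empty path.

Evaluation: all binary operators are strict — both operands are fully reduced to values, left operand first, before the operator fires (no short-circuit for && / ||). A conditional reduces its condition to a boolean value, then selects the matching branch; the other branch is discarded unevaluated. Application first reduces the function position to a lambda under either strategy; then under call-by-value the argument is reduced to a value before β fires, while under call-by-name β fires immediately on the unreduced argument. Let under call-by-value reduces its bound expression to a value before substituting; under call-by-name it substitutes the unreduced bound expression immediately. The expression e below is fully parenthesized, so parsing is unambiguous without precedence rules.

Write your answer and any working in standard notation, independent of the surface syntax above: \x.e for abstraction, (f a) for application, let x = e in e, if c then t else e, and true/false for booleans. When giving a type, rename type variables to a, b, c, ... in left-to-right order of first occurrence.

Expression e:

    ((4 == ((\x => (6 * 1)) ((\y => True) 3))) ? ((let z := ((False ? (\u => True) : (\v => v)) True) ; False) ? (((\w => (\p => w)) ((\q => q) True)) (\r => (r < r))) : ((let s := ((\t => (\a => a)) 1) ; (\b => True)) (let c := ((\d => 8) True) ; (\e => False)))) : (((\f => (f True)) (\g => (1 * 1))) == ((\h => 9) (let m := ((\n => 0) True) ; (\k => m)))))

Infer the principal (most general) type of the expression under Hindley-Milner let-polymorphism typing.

Trace:
  unify Int ~ Int
  unify Int ~ Int
  unify Int ~ Int
\x._ : a -> Int
\y._ : b -> Bool
  unify b -> Bool ~ Int -> c
  unify b ~ Int
  unify Bool ~ c
_ _ : Bool
  unify a -> Int ~ Bool -> d
  unify a ~ Bool
  unify Int ~ d
_ _ : Int
  unify Int ~ Int
  unify Bool ~ Bool
  unify Bool ~ Bool
\u._ : e -> Bool
v : f
\v._ : f -> f
  unify e -> Bool ~ f -> f
  unify e ~ f
  unify Bool ~ f
  unify Bool -> Bool ~ Bool -> g
  unify Bool ~ Bool
  unify Bool ~ g
_ _ : Bool
let z : Bool
  unify Bool ~ Bool
w : h
\p._ : i -> h
\w._ : h -> i -> h
q : j
\q._ : j -> j
  unify j -> j ~ Bool -> k
  unify j ~ Bool
  unify Bool ~ k
_ _ : Bool
  unify h -> i -> h ~ Bool -> l
  unify h ~ Bool
  unify i -> Bool ~ l
_ _ : i -> Bool
r : m
  unify m ~ Int
r : Int
  unify Int ~ Int
\r._ : Int -> Bool
  unify i -> Bool ~ (Int -> Bool) -> n
  unify i ~ Int -> Bool
  unify Bool ~ n
_ _ : Bool
a : p
\a._ : p -> p
\t._ : o -> p -> p
  unify o -> p -> p ~ Int -> q
  unify o ~ Int
  unify p -> p ~ q
_ _ : p -> p
let s : forall. p -> p
\b._ : r -> Bool
\d._ : s -> Int
  unify s -> Int ~ Bool -> t
  unify s ~ Bool
  unify Int ~ t
_ _ : Int
let c : Int
\e._ : u -> Bool
  unify r -> Bool ~ (u -> Bool) -> v
  unify r ~ u -> Bool
  unify Bool ~ v
_ _ : Bool
  unify Bool ~ Bool
f : w
  unify w ~ Bool -> x
_ _ : x
\f._ : (Bool -> x) -> x
  unify Int ~ Int
  unify Int ~ Int
\g._ : y -> Int
  unify (Bool -> x) -> x ~ (y -> Int) -> z
  unify Bool -> x ~ y -> Int
  unify Bool ~ y
  unify x ~ Int
  unify Int ~ z
_ _ : Int
  unify Int ~ Int
\h._ : t26 -> Int
\n._ : t27 -> Int
  unify t27 -> Int ~ Bool -> t28
  unify t27 ~ Bool
  unify Int ~ t28
_ _ : Int
let m : Int
m : Int
\k._ : t29 -> Int
  unify t26 -> Int ~ (t29 -> Int) -> t30
  unify t26 ~ t29 -> Int
  unify Int ~ t30
_ _ : Int
  unify Int ~ Int
  unify Bool ~ Bool

Answer: Bool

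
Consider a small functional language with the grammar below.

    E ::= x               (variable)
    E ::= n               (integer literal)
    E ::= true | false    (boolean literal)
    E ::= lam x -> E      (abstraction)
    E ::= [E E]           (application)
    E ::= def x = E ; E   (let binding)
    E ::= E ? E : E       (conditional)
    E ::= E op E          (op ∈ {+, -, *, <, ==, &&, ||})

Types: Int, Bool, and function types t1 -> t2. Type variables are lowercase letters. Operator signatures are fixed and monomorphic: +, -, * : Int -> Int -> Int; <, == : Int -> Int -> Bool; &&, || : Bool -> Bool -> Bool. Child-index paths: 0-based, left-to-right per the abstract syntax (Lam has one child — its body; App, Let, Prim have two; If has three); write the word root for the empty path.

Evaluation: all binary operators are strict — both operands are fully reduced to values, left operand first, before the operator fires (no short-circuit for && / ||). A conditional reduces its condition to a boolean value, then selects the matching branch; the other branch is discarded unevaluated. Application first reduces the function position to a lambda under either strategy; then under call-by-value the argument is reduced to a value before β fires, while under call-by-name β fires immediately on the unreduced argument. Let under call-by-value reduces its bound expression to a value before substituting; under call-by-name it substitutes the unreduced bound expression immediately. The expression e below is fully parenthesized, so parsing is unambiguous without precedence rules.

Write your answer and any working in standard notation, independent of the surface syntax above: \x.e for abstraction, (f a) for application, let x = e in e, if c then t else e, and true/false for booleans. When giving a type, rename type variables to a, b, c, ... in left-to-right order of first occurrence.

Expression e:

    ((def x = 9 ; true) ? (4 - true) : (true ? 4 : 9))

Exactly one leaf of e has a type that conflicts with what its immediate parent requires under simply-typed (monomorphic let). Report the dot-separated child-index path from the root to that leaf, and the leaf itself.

Answer: 1.1 : true

Derivation:
let x : Int
  unify Bool ~ Bool
  unify Int ~ Int
  unify Bool ~ Int
  FAIL: mismatch Bool ~ Int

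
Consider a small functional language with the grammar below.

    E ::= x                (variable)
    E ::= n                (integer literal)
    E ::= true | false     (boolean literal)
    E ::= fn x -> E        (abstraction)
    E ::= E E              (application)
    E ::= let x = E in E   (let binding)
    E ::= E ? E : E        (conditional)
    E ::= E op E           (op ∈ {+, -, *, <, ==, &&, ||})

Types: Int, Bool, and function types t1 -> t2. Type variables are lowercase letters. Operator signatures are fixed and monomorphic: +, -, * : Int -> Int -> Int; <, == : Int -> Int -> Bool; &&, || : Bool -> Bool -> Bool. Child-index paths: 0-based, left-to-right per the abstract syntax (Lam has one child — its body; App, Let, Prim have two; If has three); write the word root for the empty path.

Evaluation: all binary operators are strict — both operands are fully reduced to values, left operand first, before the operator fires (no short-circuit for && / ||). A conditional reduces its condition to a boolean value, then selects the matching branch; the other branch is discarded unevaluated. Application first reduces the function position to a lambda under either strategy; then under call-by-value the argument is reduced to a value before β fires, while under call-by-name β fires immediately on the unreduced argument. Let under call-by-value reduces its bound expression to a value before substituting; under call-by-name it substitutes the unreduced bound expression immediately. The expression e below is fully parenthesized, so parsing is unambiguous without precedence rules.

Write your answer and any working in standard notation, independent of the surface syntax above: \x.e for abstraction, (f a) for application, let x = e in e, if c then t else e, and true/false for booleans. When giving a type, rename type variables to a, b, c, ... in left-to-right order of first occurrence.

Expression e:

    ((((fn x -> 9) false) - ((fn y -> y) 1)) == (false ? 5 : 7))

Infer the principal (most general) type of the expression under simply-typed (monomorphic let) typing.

Trace:
\x._ : a -> Int
  unify a -> Int ~ Bool -> b
  unify a ~ Bool
  unify Int ~ b
_ _ : Int
  unify Int ~ Int
y : c
\y._ : c -> c
  unify c -> c ~ Int -> d
  unify c ~ Int
  unify Int ~ d
_ _ : Int
  unify Int ~ Int
  unify Int ~ Int
  unify Bool ~ Bool
  unify Int ~ Int
  unify Int ~ Int

Answer: Bool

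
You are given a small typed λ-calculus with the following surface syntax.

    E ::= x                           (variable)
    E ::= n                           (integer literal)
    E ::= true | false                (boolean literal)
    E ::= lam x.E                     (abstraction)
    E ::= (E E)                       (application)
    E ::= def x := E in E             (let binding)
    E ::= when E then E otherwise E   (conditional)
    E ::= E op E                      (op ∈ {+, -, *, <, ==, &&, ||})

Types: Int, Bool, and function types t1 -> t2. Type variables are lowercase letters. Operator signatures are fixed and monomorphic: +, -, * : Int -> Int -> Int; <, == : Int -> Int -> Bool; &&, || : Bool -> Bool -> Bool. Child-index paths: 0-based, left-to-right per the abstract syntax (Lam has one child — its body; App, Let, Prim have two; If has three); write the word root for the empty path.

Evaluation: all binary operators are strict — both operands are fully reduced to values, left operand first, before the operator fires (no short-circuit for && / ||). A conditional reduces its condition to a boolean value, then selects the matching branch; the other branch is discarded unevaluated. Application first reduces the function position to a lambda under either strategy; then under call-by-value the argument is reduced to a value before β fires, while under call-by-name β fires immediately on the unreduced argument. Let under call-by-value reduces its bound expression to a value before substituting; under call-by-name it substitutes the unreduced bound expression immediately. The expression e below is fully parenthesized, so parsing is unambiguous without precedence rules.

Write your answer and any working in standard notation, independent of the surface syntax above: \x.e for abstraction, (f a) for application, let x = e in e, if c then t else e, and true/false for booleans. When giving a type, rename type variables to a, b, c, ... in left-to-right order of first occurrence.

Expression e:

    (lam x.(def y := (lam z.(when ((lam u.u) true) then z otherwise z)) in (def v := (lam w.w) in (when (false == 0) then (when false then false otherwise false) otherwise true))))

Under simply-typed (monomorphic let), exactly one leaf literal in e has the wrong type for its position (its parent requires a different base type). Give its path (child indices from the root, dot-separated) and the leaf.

Derivation:
u : c
\u._ : c -> c
  unify c -> c ~ Bool -> d
  unify c ~ Bool
  unify Bool ~ d
_ _ : Bool
  unify Bool ~ Bool
z : b
z : b
  unify b ~ b
\z._ : b -> b
let y : b -> b
w : e
\w._ : e -> e
let v : e -> e
  unify Bool ~ Int
  FAIL: mismatch Bool ~ Int

Answer: 0.1.1.0.0 : false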